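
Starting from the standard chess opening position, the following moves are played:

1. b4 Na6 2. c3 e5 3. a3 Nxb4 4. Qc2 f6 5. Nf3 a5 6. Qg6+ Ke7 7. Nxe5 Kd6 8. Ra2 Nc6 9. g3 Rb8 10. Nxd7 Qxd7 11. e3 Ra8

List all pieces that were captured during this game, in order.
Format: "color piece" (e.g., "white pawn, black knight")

Tracking captures:
  Nxb4: captured white pawn
  Nxe5: captured black pawn
  Nxd7: captured black pawn
  Qxd7: captured white knight

white pawn, black pawn, black pawn, white knight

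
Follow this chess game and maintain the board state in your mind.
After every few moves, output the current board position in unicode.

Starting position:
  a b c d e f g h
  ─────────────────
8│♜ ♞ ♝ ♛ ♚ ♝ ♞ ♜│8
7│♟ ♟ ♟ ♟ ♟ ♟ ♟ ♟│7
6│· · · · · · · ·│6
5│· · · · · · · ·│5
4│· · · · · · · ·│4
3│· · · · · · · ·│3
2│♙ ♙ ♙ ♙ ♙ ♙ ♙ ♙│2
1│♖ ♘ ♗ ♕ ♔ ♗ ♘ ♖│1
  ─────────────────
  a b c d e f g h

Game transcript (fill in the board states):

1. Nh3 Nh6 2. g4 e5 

  a b c d e f g h
  ─────────────────
8│♜ ♞ ♝ ♛ ♚ ♝ · ♜│8
7│♟ ♟ ♟ ♟ · ♟ ♟ ♟│7
6│· · · · · · · ♞│6
5│· · · · ♟ · · ·│5
4│· · · · · · ♙ ·│4
3│· · · · · · · ♘│3
2│♙ ♙ ♙ ♙ ♙ ♙ · ♙│2
1│♖ ♘ ♗ ♕ ♔ ♗ · ♖│1
  ─────────────────
  a b c d e f g h

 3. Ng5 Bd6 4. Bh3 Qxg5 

  a b c d e f g h
  ─────────────────
8│♜ ♞ ♝ · ♚ · · ♜│8
7│♟ ♟ ♟ ♟ · ♟ ♟ ♟│7
6│· · · ♝ · · · ♞│6
5│· · · · ♟ · ♛ ·│5
4│· · · · · · ♙ ·│4
3│· · · · · · · ♗│3
2│♙ ♙ ♙ ♙ ♙ ♙ · ♙│2
1│♖ ♘ ♗ ♕ ♔ · · ♖│1
  ─────────────────
  a b c d e f g h

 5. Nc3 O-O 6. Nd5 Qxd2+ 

  a b c d e f g h
  ─────────────────
8│♜ ♞ ♝ · · ♜ ♚ ·│8
7│♟ ♟ ♟ ♟ · ♟ ♟ ♟│7
6│· · · ♝ · · · ♞│6
5│· · · ♘ ♟ · · ·│5
4│· · · · · · ♙ ·│4
3│· · · · · · · ♗│3
2│♙ ♙ ♙ ♛ ♙ ♙ · ♙│2
1│♖ · ♗ ♕ ♔ · · ♖│1
  ─────────────────
  a b c d e f g h



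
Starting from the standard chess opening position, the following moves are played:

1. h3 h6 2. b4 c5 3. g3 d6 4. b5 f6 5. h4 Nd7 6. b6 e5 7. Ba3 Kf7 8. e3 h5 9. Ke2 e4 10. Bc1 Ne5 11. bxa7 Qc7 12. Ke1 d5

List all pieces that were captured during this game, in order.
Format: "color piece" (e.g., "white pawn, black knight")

Tracking captures:
  bxa7: captured black pawn

black pawn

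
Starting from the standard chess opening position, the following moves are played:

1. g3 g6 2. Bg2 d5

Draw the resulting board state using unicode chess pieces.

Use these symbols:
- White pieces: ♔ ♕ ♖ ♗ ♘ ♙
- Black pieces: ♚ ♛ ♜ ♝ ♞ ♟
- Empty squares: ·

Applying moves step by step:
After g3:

♜ ♞ ♝ ♛ ♚ ♝ ♞ ♜
♟ ♟ ♟ ♟ ♟ ♟ ♟ ♟
· · · · · · · ·
· · · · · · · ·
· · · · · · · ·
· · · · · · ♙ ·
♙ ♙ ♙ ♙ ♙ ♙ · ♙
♖ ♘ ♗ ♕ ♔ ♗ ♘ ♖


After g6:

♜ ♞ ♝ ♛ ♚ ♝ ♞ ♜
♟ ♟ ♟ ♟ ♟ ♟ · ♟
· · · · · · ♟ ·
· · · · · · · ·
· · · · · · · ·
· · · · · · ♙ ·
♙ ♙ ♙ ♙ ♙ ♙ · ♙
♖ ♘ ♗ ♕ ♔ ♗ ♘ ♖


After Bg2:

♜ ♞ ♝ ♛ ♚ ♝ ♞ ♜
♟ ♟ ♟ ♟ ♟ ♟ · ♟
· · · · · · ♟ ·
· · · · · · · ·
· · · · · · · ·
· · · · · · ♙ ·
♙ ♙ ♙ ♙ ♙ ♙ ♗ ♙
♖ ♘ ♗ ♕ ♔ · ♘ ♖


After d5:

♜ ♞ ♝ ♛ ♚ ♝ ♞ ♜
♟ ♟ ♟ · ♟ ♟ · ♟
· · · · · · ♟ ·
· · · ♟ · · · ·
· · · · · · · ·
· · · · · · ♙ ·
♙ ♙ ♙ ♙ ♙ ♙ ♗ ♙
♖ ♘ ♗ ♕ ♔ · ♘ ♖



  a b c d e f g h
  ─────────────────
8│♜ ♞ ♝ ♛ ♚ ♝ ♞ ♜│8
7│♟ ♟ ♟ · ♟ ♟ · ♟│7
6│· · · · · · ♟ ·│6
5│· · · ♟ · · · ·│5
4│· · · · · · · ·│4
3│· · · · · · ♙ ·│3
2│♙ ♙ ♙ ♙ ♙ ♙ ♗ ♙│2
1│♖ ♘ ♗ ♕ ♔ · ♘ ♖│1
  ─────────────────
  a b c d e f g h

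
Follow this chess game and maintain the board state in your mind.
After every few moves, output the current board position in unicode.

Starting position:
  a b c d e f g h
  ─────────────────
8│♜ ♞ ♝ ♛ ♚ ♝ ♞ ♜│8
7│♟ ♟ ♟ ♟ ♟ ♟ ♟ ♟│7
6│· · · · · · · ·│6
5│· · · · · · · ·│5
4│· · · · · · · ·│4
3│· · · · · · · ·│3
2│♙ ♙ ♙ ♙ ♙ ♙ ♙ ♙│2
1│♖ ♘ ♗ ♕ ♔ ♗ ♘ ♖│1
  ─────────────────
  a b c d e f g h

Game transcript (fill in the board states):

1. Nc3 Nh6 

  a b c d e f g h
  ─────────────────
8│♜ ♞ ♝ ♛ ♚ ♝ · ♜│8
7│♟ ♟ ♟ ♟ ♟ ♟ ♟ ♟│7
6│· · · · · · · ♞│6
5│· · · · · · · ·│5
4│· · · · · · · ·│4
3│· · ♘ · · · · ·│3
2│♙ ♙ ♙ ♙ ♙ ♙ ♙ ♙│2
1│♖ · ♗ ♕ ♔ ♗ ♘ ♖│1
  ─────────────────
  a b c d e f g h

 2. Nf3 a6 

  a b c d e f g h
  ─────────────────
8│♜ ♞ ♝ ♛ ♚ ♝ · ♜│8
7│· ♟ ♟ ♟ ♟ ♟ ♟ ♟│7
6│♟ · · · · · · ♞│6
5│· · · · · · · ·│5
4│· · · · · · · ·│4
3│· · ♘ · · ♘ · ·│3
2│♙ ♙ ♙ ♙ ♙ ♙ ♙ ♙│2
1│♖ · ♗ ♕ ♔ ♗ · ♖│1
  ─────────────────
  a b c d e f g h

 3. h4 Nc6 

  a b c d e f g h
  ─────────────────
8│♜ · ♝ ♛ ♚ ♝ · ♜│8
7│· ♟ ♟ ♟ ♟ ♟ ♟ ♟│7
6│♟ · ♞ · · · · ♞│6
5│· · · · · · · ·│5
4│· · · · · · · ♙│4
3│· · ♘ · · ♘ · ·│3
2│♙ ♙ ♙ ♙ ♙ ♙ ♙ ·│2
1│♖ · ♗ ♕ ♔ ♗ · ♖│1
  ─────────────────
  a b c d e f g h

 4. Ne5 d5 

  a b c d e f g h
  ─────────────────
8│♜ · ♝ ♛ ♚ ♝ · ♜│8
7│· ♟ ♟ · ♟ ♟ ♟ ♟│7
6│♟ · ♞ · · · · ♞│6
5│· · · ♟ ♘ · · ·│5
4│· · · · · · · ♙│4
3│· · ♘ · · · · ·│3
2│♙ ♙ ♙ ♙ ♙ ♙ ♙ ·│2
1│♖ · ♗ ♕ ♔ ♗ · ♖│1
  ─────────────────
  a b c d e f g h

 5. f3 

  a b c d e f g h
  ─────────────────
8│♜ · ♝ ♛ ♚ ♝ · ♜│8
7│· ♟ ♟ · ♟ ♟ ♟ ♟│7
6│♟ · ♞ · · · · ♞│6
5│· · · ♟ ♘ · · ·│5
4│· · · · · · · ♙│4
3│· · ♘ · · ♙ · ·│3
2│♙ ♙ ♙ ♙ ♙ · ♙ ·│2
1│♖ · ♗ ♕ ♔ ♗ · ♖│1
  ─────────────────
  a b c d e f g h


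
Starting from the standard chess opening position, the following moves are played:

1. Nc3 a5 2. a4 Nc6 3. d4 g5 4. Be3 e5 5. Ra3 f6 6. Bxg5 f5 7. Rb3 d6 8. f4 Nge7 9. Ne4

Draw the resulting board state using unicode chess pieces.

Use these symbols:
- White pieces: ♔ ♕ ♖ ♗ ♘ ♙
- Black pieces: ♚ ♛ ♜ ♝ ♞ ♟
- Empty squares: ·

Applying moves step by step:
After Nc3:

♜ ♞ ♝ ♛ ♚ ♝ ♞ ♜
♟ ♟ ♟ ♟ ♟ ♟ ♟ ♟
· · · · · · · ·
· · · · · · · ·
· · · · · · · ·
· · ♘ · · · · ·
♙ ♙ ♙ ♙ ♙ ♙ ♙ ♙
♖ · ♗ ♕ ♔ ♗ ♘ ♖


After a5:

♜ ♞ ♝ ♛ ♚ ♝ ♞ ♜
· ♟ ♟ ♟ ♟ ♟ ♟ ♟
· · · · · · · ·
♟ · · · · · · ·
· · · · · · · ·
· · ♘ · · · · ·
♙ ♙ ♙ ♙ ♙ ♙ ♙ ♙
♖ · ♗ ♕ ♔ ♗ ♘ ♖


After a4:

♜ ♞ ♝ ♛ ♚ ♝ ♞ ♜
· ♟ ♟ ♟ ♟ ♟ ♟ ♟
· · · · · · · ·
♟ · · · · · · ·
♙ · · · · · · ·
· · ♘ · · · · ·
· ♙ ♙ ♙ ♙ ♙ ♙ ♙
♖ · ♗ ♕ ♔ ♗ ♘ ♖


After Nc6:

♜ · ♝ ♛ ♚ ♝ ♞ ♜
· ♟ ♟ ♟ ♟ ♟ ♟ ♟
· · ♞ · · · · ·
♟ · · · · · · ·
♙ · · · · · · ·
· · ♘ · · · · ·
· ♙ ♙ ♙ ♙ ♙ ♙ ♙
♖ · ♗ ♕ ♔ ♗ ♘ ♖


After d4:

♜ · ♝ ♛ ♚ ♝ ♞ ♜
· ♟ ♟ ♟ ♟ ♟ ♟ ♟
· · ♞ · · · · ·
♟ · · · · · · ·
♙ · · ♙ · · · ·
· · ♘ · · · · ·
· ♙ ♙ · ♙ ♙ ♙ ♙
♖ · ♗ ♕ ♔ ♗ ♘ ♖


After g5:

♜ · ♝ ♛ ♚ ♝ ♞ ♜
· ♟ ♟ ♟ ♟ ♟ · ♟
· · ♞ · · · · ·
♟ · · · · · ♟ ·
♙ · · ♙ · · · ·
· · ♘ · · · · ·
· ♙ ♙ · ♙ ♙ ♙ ♙
♖ · ♗ ♕ ♔ ♗ ♘ ♖


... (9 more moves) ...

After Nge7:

♜ · ♝ ♛ ♚ ♝ · ♜
· ♟ ♟ · ♞ · · ♟
· · ♞ ♟ · · · ·
♟ · · · ♟ ♟ ♗ ·
♙ · · ♙ · ♙ · ·
· ♖ ♘ · · · · ·
· ♙ ♙ · ♙ · ♙ ♙
· · · ♕ ♔ ♗ ♘ ♖


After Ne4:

♜ · ♝ ♛ ♚ ♝ · ♜
· ♟ ♟ · ♞ · · ♟
· · ♞ ♟ · · · ·
♟ · · · ♟ ♟ ♗ ·
♙ · · ♙ ♘ ♙ · ·
· ♖ · · · · · ·
· ♙ ♙ · ♙ · ♙ ♙
· · · ♕ ♔ ♗ ♘ ♖



  a b c d e f g h
  ─────────────────
8│♜ · ♝ ♛ ♚ ♝ · ♜│8
7│· ♟ ♟ · ♞ · · ♟│7
6│· · ♞ ♟ · · · ·│6
5│♟ · · · ♟ ♟ ♗ ·│5
4│♙ · · ♙ ♘ ♙ · ·│4
3│· ♖ · · · · · ·│3
2│· ♙ ♙ · ♙ · ♙ ♙│2
1│· · · ♕ ♔ ♗ ♘ ♖│1
  ─────────────────
  a b c d e f g h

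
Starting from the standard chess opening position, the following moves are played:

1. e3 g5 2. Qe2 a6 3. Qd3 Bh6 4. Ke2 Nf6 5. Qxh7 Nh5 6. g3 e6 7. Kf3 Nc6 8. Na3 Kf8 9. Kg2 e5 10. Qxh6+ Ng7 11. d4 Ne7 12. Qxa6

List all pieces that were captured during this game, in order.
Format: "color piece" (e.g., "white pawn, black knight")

Tracking captures:
  Qxh7: captured black pawn
  Qxh6+: captured black bishop
  Qxa6: captured black pawn

black pawn, black bishop, black pawn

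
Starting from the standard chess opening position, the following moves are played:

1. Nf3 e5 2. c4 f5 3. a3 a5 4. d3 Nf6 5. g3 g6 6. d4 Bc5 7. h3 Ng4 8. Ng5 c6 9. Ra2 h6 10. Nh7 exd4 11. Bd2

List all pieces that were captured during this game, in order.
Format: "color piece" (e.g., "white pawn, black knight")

Tracking captures:
  exd4: captured white pawn

white pawn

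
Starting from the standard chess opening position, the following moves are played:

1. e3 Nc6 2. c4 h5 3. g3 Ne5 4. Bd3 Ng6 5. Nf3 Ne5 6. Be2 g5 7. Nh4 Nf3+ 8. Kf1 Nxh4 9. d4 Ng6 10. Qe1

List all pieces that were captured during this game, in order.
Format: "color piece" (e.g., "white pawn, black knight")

Tracking captures:
  Nxh4: captured white knight

white knight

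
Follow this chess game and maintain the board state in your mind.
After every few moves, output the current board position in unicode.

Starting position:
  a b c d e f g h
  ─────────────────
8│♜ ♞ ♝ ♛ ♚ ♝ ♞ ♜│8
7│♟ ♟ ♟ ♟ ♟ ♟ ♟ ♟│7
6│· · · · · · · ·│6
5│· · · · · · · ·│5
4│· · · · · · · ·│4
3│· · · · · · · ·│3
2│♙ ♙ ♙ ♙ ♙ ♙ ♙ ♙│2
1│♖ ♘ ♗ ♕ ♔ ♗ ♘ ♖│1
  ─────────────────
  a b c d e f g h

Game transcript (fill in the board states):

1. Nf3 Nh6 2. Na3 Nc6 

  a b c d e f g h
  ─────────────────
8│♜ · ♝ ♛ ♚ ♝ · ♜│8
7│♟ ♟ ♟ ♟ ♟ ♟ ♟ ♟│7
6│· · ♞ · · · · ♞│6
5│· · · · · · · ·│5
4│· · · · · · · ·│4
3│♘ · · · · ♘ · ·│3
2│♙ ♙ ♙ ♙ ♙ ♙ ♙ ♙│2
1│♖ · ♗ ♕ ♔ ♗ · ♖│1
  ─────────────────
  a b c d e f g h

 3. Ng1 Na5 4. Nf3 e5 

  a b c d e f g h
  ─────────────────
8│♜ · ♝ ♛ ♚ ♝ · ♜│8
7│♟ ♟ ♟ ♟ · ♟ ♟ ♟│7
6│· · · · · · · ♞│6
5│♞ · · · ♟ · · ·│5
4│· · · · · · · ·│4
3│♘ · · · · ♘ · ·│3
2│♙ ♙ ♙ ♙ ♙ ♙ ♙ ♙│2
1│♖ · ♗ ♕ ♔ ♗ · ♖│1
  ─────────────────
  a b c d e f g h

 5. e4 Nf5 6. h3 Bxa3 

  a b c d e f g h
  ─────────────────
8│♜ · ♝ ♛ ♚ · · ♜│8
7│♟ ♟ ♟ ♟ · ♟ ♟ ♟│7
6│· · · · · · · ·│6
5│♞ · · · ♟ ♞ · ·│5
4│· · · · ♙ · · ·│4
3│♝ · · · · ♘ · ♙│3
2│♙ ♙ ♙ ♙ · ♙ ♙ ·│2
1│♖ · ♗ ♕ ♔ ♗ · ♖│1
  ─────────────────
  a b c d e f g h

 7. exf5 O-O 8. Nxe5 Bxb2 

  a b c d e f g h
  ─────────────────
8│♜ · ♝ ♛ · ♜ ♚ ·│8
7│♟ ♟ ♟ ♟ · ♟ ♟ ♟│7
6│· · · · · · · ·│6
5│♞ · · · ♘ ♙ · ·│5
4│· · · · · · · ·│4
3│· · · · · · · ♙│3
2│♙ ♝ ♙ ♙ · ♙ ♙ ·│2
1│♖ · ♗ ♕ ♔ ♗ · ♖│1
  ─────────────────
  a b c d e f g h



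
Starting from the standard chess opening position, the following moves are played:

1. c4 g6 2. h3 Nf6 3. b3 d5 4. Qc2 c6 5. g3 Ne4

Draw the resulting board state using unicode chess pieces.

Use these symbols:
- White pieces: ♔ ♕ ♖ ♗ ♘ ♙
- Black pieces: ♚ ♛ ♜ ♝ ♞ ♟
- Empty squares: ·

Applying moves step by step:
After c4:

♜ ♞ ♝ ♛ ♚ ♝ ♞ ♜
♟ ♟ ♟ ♟ ♟ ♟ ♟ ♟
· · · · · · · ·
· · · · · · · ·
· · ♙ · · · · ·
· · · · · · · ·
♙ ♙ · ♙ ♙ ♙ ♙ ♙
♖ ♘ ♗ ♕ ♔ ♗ ♘ ♖


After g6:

♜ ♞ ♝ ♛ ♚ ♝ ♞ ♜
♟ ♟ ♟ ♟ ♟ ♟ · ♟
· · · · · · ♟ ·
· · · · · · · ·
· · ♙ · · · · ·
· · · · · · · ·
♙ ♙ · ♙ ♙ ♙ ♙ ♙
♖ ♘ ♗ ♕ ♔ ♗ ♘ ♖


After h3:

♜ ♞ ♝ ♛ ♚ ♝ ♞ ♜
♟ ♟ ♟ ♟ ♟ ♟ · ♟
· · · · · · ♟ ·
· · · · · · · ·
· · ♙ · · · · ·
· · · · · · · ♙
♙ ♙ · ♙ ♙ ♙ ♙ ·
♖ ♘ ♗ ♕ ♔ ♗ ♘ ♖


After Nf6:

♜ ♞ ♝ ♛ ♚ ♝ · ♜
♟ ♟ ♟ ♟ ♟ ♟ · ♟
· · · · · ♞ ♟ ·
· · · · · · · ·
· · ♙ · · · · ·
· · · · · · · ♙
♙ ♙ · ♙ ♙ ♙ ♙ ·
♖ ♘ ♗ ♕ ♔ ♗ ♘ ♖


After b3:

♜ ♞ ♝ ♛ ♚ ♝ · ♜
♟ ♟ ♟ ♟ ♟ ♟ · ♟
· · · · · ♞ ♟ ·
· · · · · · · ·
· · ♙ · · · · ·
· ♙ · · · · · ♙
♙ · · ♙ ♙ ♙ ♙ ·
♖ ♘ ♗ ♕ ♔ ♗ ♘ ♖


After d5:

♜ ♞ ♝ ♛ ♚ ♝ · ♜
♟ ♟ ♟ · ♟ ♟ · ♟
· · · · · ♞ ♟ ·
· · · ♟ · · · ·
· · ♙ · · · · ·
· ♙ · · · · · ♙
♙ · · ♙ ♙ ♙ ♙ ·
♖ ♘ ♗ ♕ ♔ ♗ ♘ ♖


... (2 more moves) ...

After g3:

♜ ♞ ♝ ♛ ♚ ♝ · ♜
♟ ♟ · · ♟ ♟ · ♟
· · ♟ · · ♞ ♟ ·
· · · ♟ · · · ·
· · ♙ · · · · ·
· ♙ · · · · ♙ ♙
♙ · ♕ ♙ ♙ ♙ · ·
♖ ♘ ♗ · ♔ ♗ ♘ ♖


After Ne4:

♜ ♞ ♝ ♛ ♚ ♝ · ♜
♟ ♟ · · ♟ ♟ · ♟
· · ♟ · · · ♟ ·
· · · ♟ · · · ·
· · ♙ · ♞ · · ·
· ♙ · · · · ♙ ♙
♙ · ♕ ♙ ♙ ♙ · ·
♖ ♘ ♗ · ♔ ♗ ♘ ♖



  a b c d e f g h
  ─────────────────
8│♜ ♞ ♝ ♛ ♚ ♝ · ♜│8
7│♟ ♟ · · ♟ ♟ · ♟│7
6│· · ♟ · · · ♟ ·│6
5│· · · ♟ · · · ·│5
4│· · ♙ · ♞ · · ·│4
3│· ♙ · · · · ♙ ♙│3
2│♙ · ♕ ♙ ♙ ♙ · ·│2
1│♖ ♘ ♗ · ♔ ♗ ♘ ♖│1
  ─────────────────
  a b c d e f g h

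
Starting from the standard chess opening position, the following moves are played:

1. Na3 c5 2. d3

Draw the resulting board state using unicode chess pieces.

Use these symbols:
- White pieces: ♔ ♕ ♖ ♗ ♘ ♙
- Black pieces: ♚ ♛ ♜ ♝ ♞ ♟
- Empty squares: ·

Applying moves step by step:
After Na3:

♜ ♞ ♝ ♛ ♚ ♝ ♞ ♜
♟ ♟ ♟ ♟ ♟ ♟ ♟ ♟
· · · · · · · ·
· · · · · · · ·
· · · · · · · ·
♘ · · · · · · ·
♙ ♙ ♙ ♙ ♙ ♙ ♙ ♙
♖ · ♗ ♕ ♔ ♗ ♘ ♖


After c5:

♜ ♞ ♝ ♛ ♚ ♝ ♞ ♜
♟ ♟ · ♟ ♟ ♟ ♟ ♟
· · · · · · · ·
· · ♟ · · · · ·
· · · · · · · ·
♘ · · · · · · ·
♙ ♙ ♙ ♙ ♙ ♙ ♙ ♙
♖ · ♗ ♕ ♔ ♗ ♘ ♖


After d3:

♜ ♞ ♝ ♛ ♚ ♝ ♞ ♜
♟ ♟ · ♟ ♟ ♟ ♟ ♟
· · · · · · · ·
· · ♟ · · · · ·
· · · · · · · ·
♘ · · ♙ · · · ·
♙ ♙ ♙ · ♙ ♙ ♙ ♙
♖ · ♗ ♕ ♔ ♗ ♘ ♖



  a b c d e f g h
  ─────────────────
8│♜ ♞ ♝ ♛ ♚ ♝ ♞ ♜│8
7│♟ ♟ · ♟ ♟ ♟ ♟ ♟│7
6│· · · · · · · ·│6
5│· · ♟ · · · · ·│5
4│· · · · · · · ·│4
3│♘ · · ♙ · · · ·│3
2│♙ ♙ ♙ · ♙ ♙ ♙ ♙│2
1│♖ · ♗ ♕ ♔ ♗ ♘ ♖│1
  ─────────────────
  a b c d e f g h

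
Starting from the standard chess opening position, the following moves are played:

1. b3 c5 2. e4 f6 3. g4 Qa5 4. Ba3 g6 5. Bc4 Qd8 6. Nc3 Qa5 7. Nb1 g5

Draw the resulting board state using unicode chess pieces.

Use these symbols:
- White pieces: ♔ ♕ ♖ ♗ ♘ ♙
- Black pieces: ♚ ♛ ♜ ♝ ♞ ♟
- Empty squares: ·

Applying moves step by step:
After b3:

♜ ♞ ♝ ♛ ♚ ♝ ♞ ♜
♟ ♟ ♟ ♟ ♟ ♟ ♟ ♟
· · · · · · · ·
· · · · · · · ·
· · · · · · · ·
· ♙ · · · · · ·
♙ · ♙ ♙ ♙ ♙ ♙ ♙
♖ ♘ ♗ ♕ ♔ ♗ ♘ ♖


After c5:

♜ ♞ ♝ ♛ ♚ ♝ ♞ ♜
♟ ♟ · ♟ ♟ ♟ ♟ ♟
· · · · · · · ·
· · ♟ · · · · ·
· · · · · · · ·
· ♙ · · · · · ·
♙ · ♙ ♙ ♙ ♙ ♙ ♙
♖ ♘ ♗ ♕ ♔ ♗ ♘ ♖


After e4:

♜ ♞ ♝ ♛ ♚ ♝ ♞ ♜
♟ ♟ · ♟ ♟ ♟ ♟ ♟
· · · · · · · ·
· · ♟ · · · · ·
· · · · ♙ · · ·
· ♙ · · · · · ·
♙ · ♙ ♙ · ♙ ♙ ♙
♖ ♘ ♗ ♕ ♔ ♗ ♘ ♖


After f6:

♜ ♞ ♝ ♛ ♚ ♝ ♞ ♜
♟ ♟ · ♟ ♟ · ♟ ♟
· · · · · ♟ · ·
· · ♟ · · · · ·
· · · · ♙ · · ·
· ♙ · · · · · ·
♙ · ♙ ♙ · ♙ ♙ ♙
♖ ♘ ♗ ♕ ♔ ♗ ♘ ♖


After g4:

♜ ♞ ♝ ♛ ♚ ♝ ♞ ♜
♟ ♟ · ♟ ♟ · ♟ ♟
· · · · · ♟ · ·
· · ♟ · · · · ·
· · · · ♙ · ♙ ·
· ♙ · · · · · ·
♙ · ♙ ♙ · ♙ · ♙
♖ ♘ ♗ ♕ ♔ ♗ ♘ ♖


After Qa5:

♜ ♞ ♝ · ♚ ♝ ♞ ♜
♟ ♟ · ♟ ♟ · ♟ ♟
· · · · · ♟ · ·
♛ · ♟ · · · · ·
· · · · ♙ · ♙ ·
· ♙ · · · · · ·
♙ · ♙ ♙ · ♙ · ♙
♖ ♘ ♗ ♕ ♔ ♗ ♘ ♖


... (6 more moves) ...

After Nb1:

♜ ♞ ♝ · ♚ ♝ ♞ ♜
♟ ♟ · ♟ ♟ · · ♟
· · · · · ♟ ♟ ·
♛ · ♟ · · · · ·
· · ♗ · ♙ · ♙ ·
♗ ♙ · · · · · ·
♙ · ♙ ♙ · ♙ · ♙
♖ ♘ · ♕ ♔ · ♘ ♖


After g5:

♜ ♞ ♝ · ♚ ♝ ♞ ♜
♟ ♟ · ♟ ♟ · · ♟
· · · · · ♟ · ·
♛ · ♟ · · · ♟ ·
· · ♗ · ♙ · ♙ ·
♗ ♙ · · · · · ·
♙ · ♙ ♙ · ♙ · ♙
♖ ♘ · ♕ ♔ · ♘ ♖



  a b c d e f g h
  ─────────────────
8│♜ ♞ ♝ · ♚ ♝ ♞ ♜│8
7│♟ ♟ · ♟ ♟ · · ♟│7
6│· · · · · ♟ · ·│6
5│♛ · ♟ · · · ♟ ·│5
4│· · ♗ · ♙ · ♙ ·│4
3│♗ ♙ · · · · · ·│3
2│♙ · ♙ ♙ · ♙ · ♙│2
1│♖ ♘ · ♕ ♔ · ♘ ♖│1
  ─────────────────
  a b c d e f g h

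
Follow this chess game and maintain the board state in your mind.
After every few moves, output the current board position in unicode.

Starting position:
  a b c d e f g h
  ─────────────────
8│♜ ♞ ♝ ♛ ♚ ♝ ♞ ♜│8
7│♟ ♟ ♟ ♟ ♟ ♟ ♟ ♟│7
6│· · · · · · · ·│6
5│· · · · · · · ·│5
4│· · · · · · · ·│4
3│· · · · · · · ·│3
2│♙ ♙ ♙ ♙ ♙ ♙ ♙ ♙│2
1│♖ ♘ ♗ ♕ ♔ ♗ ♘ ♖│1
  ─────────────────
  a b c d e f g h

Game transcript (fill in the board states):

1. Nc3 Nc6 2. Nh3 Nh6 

  a b c d e f g h
  ─────────────────
8│♜ · ♝ ♛ ♚ ♝ · ♜│8
7│♟ ♟ ♟ ♟ ♟ ♟ ♟ ♟│7
6│· · ♞ · · · · ♞│6
5│· · · · · · · ·│5
4│· · · · · · · ·│4
3│· · ♘ · · · · ♘│3
2│♙ ♙ ♙ ♙ ♙ ♙ ♙ ♙│2
1│♖ · ♗ ♕ ♔ ♗ · ♖│1
  ─────────────────
  a b c d e f g h

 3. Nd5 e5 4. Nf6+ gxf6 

  a b c d e f g h
  ─────────────────
8│♜ · ♝ ♛ ♚ ♝ · ♜│8
7│♟ ♟ ♟ ♟ · ♟ · ♟│7
6│· · ♞ · · ♟ · ♞│6
5│· · · · ♟ · · ·│5
4│· · · · · · · ·│4
3│· · · · · · · ♘│3
2│♙ ♙ ♙ ♙ ♙ ♙ ♙ ♙│2
1│♖ · ♗ ♕ ♔ ♗ · ♖│1
  ─────────────────
  a b c d e f g h

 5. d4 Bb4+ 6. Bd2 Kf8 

  a b c d e f g h
  ─────────────────
8│♜ · ♝ ♛ · ♚ · ♜│8
7│♟ ♟ ♟ ♟ · ♟ · ♟│7
6│· · ♞ · · ♟ · ♞│6
5│· · · · ♟ · · ·│5
4│· ♝ · ♙ · · · ·│4
3│· · · · · · · ♘│3
2│♙ ♙ ♙ ♗ ♙ ♙ ♙ ♙│2
1│♖ · · ♕ ♔ ♗ · ♖│1
  ─────────────────
  a b c d e f g h

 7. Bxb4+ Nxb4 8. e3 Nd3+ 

  a b c d e f g h
  ─────────────────
8│♜ · ♝ ♛ · ♚ · ♜│8
7│♟ ♟ ♟ ♟ · ♟ · ♟│7
6│· · · · · ♟ · ♞│6
5│· · · · ♟ · · ·│5
4│· · · ♙ · · · ·│4
3│· · · ♞ ♙ · · ♘│3
2│♙ ♙ ♙ · · ♙ ♙ ♙│2
1│♖ · · ♕ ♔ ♗ · ♖│1
  ─────────────────
  a b c d e f g h

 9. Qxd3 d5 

  a b c d e f g h
  ─────────────────
8│♜ · ♝ ♛ · ♚ · ♜│8
7│♟ ♟ ♟ · · ♟ · ♟│7
6│· · · · · ♟ · ♞│6
5│· · · ♟ ♟ · · ·│5
4│· · · ♙ · · · ·│4
3│· · · ♕ ♙ · · ♘│3
2│♙ ♙ ♙ · · ♙ ♙ ♙│2
1│♖ · · · ♔ ♗ · ♖│1
  ─────────────────
  a b c d e f g h


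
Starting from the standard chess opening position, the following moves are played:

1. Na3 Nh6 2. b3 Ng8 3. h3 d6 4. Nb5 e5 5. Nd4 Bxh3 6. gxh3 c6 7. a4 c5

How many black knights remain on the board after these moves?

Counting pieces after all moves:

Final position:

  a b c d e f g h
  ─────────────────
8│♜ ♞ · ♛ ♚ ♝ ♞ ♜│8
7│♟ ♟ · · · ♟ ♟ ♟│7
6│· · · ♟ · · · ·│6
5│· · ♟ · ♟ · · ·│5
4│♙ · · ♘ · · · ·│4
3│· ♙ · · · · · ♙│3
2│· · ♙ ♙ ♙ ♙ · ·│2
1│♖ · ♗ ♕ ♔ ♗ ♘ ♖│1
  ─────────────────
  a b c d e f g h


2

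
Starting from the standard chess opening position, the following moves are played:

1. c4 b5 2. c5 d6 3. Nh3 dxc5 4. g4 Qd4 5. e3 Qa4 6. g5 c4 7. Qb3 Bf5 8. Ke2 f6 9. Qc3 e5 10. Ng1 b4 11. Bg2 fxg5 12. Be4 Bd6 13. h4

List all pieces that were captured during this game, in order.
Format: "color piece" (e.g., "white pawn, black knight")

Tracking captures:
  dxc5: captured white pawn
  fxg5: captured white pawn

white pawn, white pawn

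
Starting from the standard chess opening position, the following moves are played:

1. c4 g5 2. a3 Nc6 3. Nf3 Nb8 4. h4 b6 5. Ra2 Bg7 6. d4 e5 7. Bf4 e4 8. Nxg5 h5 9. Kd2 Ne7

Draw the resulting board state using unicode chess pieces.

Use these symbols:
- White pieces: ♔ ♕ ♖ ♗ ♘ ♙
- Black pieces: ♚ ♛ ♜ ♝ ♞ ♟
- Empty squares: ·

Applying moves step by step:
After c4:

♜ ♞ ♝ ♛ ♚ ♝ ♞ ♜
♟ ♟ ♟ ♟ ♟ ♟ ♟ ♟
· · · · · · · ·
· · · · · · · ·
· · ♙ · · · · ·
· · · · · · · ·
♙ ♙ · ♙ ♙ ♙ ♙ ♙
♖ ♘ ♗ ♕ ♔ ♗ ♘ ♖


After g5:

♜ ♞ ♝ ♛ ♚ ♝ ♞ ♜
♟ ♟ ♟ ♟ ♟ ♟ · ♟
· · · · · · · ·
· · · · · · ♟ ·
· · ♙ · · · · ·
· · · · · · · ·
♙ ♙ · ♙ ♙ ♙ ♙ ♙
♖ ♘ ♗ ♕ ♔ ♗ ♘ ♖


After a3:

♜ ♞ ♝ ♛ ♚ ♝ ♞ ♜
♟ ♟ ♟ ♟ ♟ ♟ · ♟
· · · · · · · ·
· · · · · · ♟ ·
· · ♙ · · · · ·
♙ · · · · · · ·
· ♙ · ♙ ♙ ♙ ♙ ♙
♖ ♘ ♗ ♕ ♔ ♗ ♘ ♖


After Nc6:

♜ · ♝ ♛ ♚ ♝ ♞ ♜
♟ ♟ ♟ ♟ ♟ ♟ · ♟
· · ♞ · · · · ·
· · · · · · ♟ ·
· · ♙ · · · · ·
♙ · · · · · · ·
· ♙ · ♙ ♙ ♙ ♙ ♙
♖ ♘ ♗ ♕ ♔ ♗ ♘ ♖


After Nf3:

♜ · ♝ ♛ ♚ ♝ ♞ ♜
♟ ♟ ♟ ♟ ♟ ♟ · ♟
· · ♞ · · · · ·
· · · · · · ♟ ·
· · ♙ · · · · ·
♙ · · · · ♘ · ·
· ♙ · ♙ ♙ ♙ ♙ ♙
♖ ♘ ♗ ♕ ♔ ♗ · ♖


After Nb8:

♜ ♞ ♝ ♛ ♚ ♝ ♞ ♜
♟ ♟ ♟ ♟ ♟ ♟ · ♟
· · · · · · · ·
· · · · · · ♟ ·
· · ♙ · · · · ·
♙ · · · · ♘ · ·
· ♙ · ♙ ♙ ♙ ♙ ♙
♖ ♘ ♗ ♕ ♔ ♗ · ♖


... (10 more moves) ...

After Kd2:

♜ ♞ ♝ ♛ ♚ · ♞ ♜
♟ · ♟ ♟ · ♟ ♝ ·
· ♟ · · · · · ·
· · · · · · ♘ ♟
· · ♙ ♙ ♟ ♗ · ♙
♙ · · · · · · ·
♖ ♙ · ♔ ♙ ♙ ♙ ·
· ♘ · ♕ · ♗ · ♖


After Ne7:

♜ ♞ ♝ ♛ ♚ · · ♜
♟ · ♟ ♟ ♞ ♟ ♝ ·
· ♟ · · · · · ·
· · · · · · ♘ ♟
· · ♙ ♙ ♟ ♗ · ♙
♙ · · · · · · ·
♖ ♙ · ♔ ♙ ♙ ♙ ·
· ♘ · ♕ · ♗ · ♖



  a b c d e f g h
  ─────────────────
8│♜ ♞ ♝ ♛ ♚ · · ♜│8
7│♟ · ♟ ♟ ♞ ♟ ♝ ·│7
6│· ♟ · · · · · ·│6
5│· · · · · · ♘ ♟│5
4│· · ♙ ♙ ♟ ♗ · ♙│4
3│♙ · · · · · · ·│3
2│♖ ♙ · ♔ ♙ ♙ ♙ ·│2
1│· ♘ · ♕ · ♗ · ♖│1
  ─────────────────
  a b c d e f g h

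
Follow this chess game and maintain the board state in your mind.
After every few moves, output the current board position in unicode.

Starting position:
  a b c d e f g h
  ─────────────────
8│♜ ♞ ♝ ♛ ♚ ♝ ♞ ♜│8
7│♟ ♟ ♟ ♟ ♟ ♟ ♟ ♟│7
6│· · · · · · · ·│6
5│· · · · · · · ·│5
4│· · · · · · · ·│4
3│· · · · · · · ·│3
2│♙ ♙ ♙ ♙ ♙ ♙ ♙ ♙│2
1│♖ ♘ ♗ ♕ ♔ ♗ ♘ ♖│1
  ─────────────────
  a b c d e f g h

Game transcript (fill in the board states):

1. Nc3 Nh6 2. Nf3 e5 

  a b c d e f g h
  ─────────────────
8│♜ ♞ ♝ ♛ ♚ ♝ · ♜│8
7│♟ ♟ ♟ ♟ · ♟ ♟ ♟│7
6│· · · · · · · ♞│6
5│· · · · ♟ · · ·│5
4│· · · · · · · ·│4
3│· · ♘ · · ♘ · ·│3
2│♙ ♙ ♙ ♙ ♙ ♙ ♙ ♙│2
1│♖ · ♗ ♕ ♔ ♗ · ♖│1
  ─────────────────
  a b c d e f g h

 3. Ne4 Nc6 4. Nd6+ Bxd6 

  a b c d e f g h
  ─────────────────
8│♜ · ♝ ♛ ♚ · · ♜│8
7│♟ ♟ ♟ ♟ · ♟ ♟ ♟│7
6│· · ♞ ♝ · · · ♞│6
5│· · · · ♟ · · ·│5
4│· · · · · · · ·│4
3│· · · · · ♘ · ·│3
2│♙ ♙ ♙ ♙ ♙ ♙ ♙ ♙│2
1│♖ · ♗ ♕ ♔ ♗ · ♖│1
  ─────────────────
  a b c d e f g h

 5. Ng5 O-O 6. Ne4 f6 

  a b c d e f g h
  ─────────────────
8│♜ · ♝ ♛ · ♜ ♚ ·│8
7│♟ ♟ ♟ ♟ · · ♟ ♟│7
6│· · ♞ ♝ · ♟ · ♞│6
5│· · · · ♟ · · ·│5
4│· · · · ♘ · · ·│4
3│· · · · · · · ·│3
2│♙ ♙ ♙ ♙ ♙ ♙ ♙ ♙│2
1│♖ · ♗ ♕ ♔ ♗ · ♖│1
  ─────────────────
  a b c d e f g h

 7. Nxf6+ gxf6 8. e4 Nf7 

  a b c d e f g h
  ─────────────────
8│♜ · ♝ ♛ · ♜ ♚ ·│8
7│♟ ♟ ♟ ♟ · ♞ · ♟│7
6│· · ♞ ♝ · ♟ · ·│6
5│· · · · ♟ · · ·│5
4│· · · · ♙ · · ·│4
3│· · · · · · · ·│3
2│♙ ♙ ♙ ♙ · ♙ ♙ ♙│2
1│♖ · ♗ ♕ ♔ ♗ · ♖│1
  ─────────────────
  a b c d e f g h

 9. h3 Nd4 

  a b c d e f g h
  ─────────────────
8│♜ · ♝ ♛ · ♜ ♚ ·│8
7│♟ ♟ ♟ ♟ · ♞ · ♟│7
6│· · · ♝ · ♟ · ·│6
5│· · · · ♟ · · ·│5
4│· · · ♞ ♙ · · ·│4
3│· · · · · · · ♙│3
2│♙ ♙ ♙ ♙ · ♙ ♙ ·│2
1│♖ · ♗ ♕ ♔ ♗ · ♖│1
  ─────────────────
  a b c d e f g h


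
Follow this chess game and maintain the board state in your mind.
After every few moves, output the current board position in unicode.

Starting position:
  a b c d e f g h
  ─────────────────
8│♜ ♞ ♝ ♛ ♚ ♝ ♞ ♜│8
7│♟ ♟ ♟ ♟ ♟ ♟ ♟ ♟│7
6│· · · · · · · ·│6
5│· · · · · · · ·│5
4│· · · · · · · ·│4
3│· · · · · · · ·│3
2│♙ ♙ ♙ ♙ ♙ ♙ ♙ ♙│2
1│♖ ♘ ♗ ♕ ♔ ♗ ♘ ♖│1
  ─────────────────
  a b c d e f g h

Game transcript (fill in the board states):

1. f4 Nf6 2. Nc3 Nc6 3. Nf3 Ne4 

  a b c d e f g h
  ─────────────────
8│♜ · ♝ ♛ ♚ ♝ · ♜│8
7│♟ ♟ ♟ ♟ ♟ ♟ ♟ ♟│7
6│· · ♞ · · · · ·│6
5│· · · · · · · ·│5
4│· · · · ♞ ♙ · ·│4
3│· · ♘ · · ♘ · ·│3
2│♙ ♙ ♙ ♙ ♙ · ♙ ♙│2
1│♖ · ♗ ♕ ♔ ♗ · ♖│1
  ─────────────────
  a b c d e f g h

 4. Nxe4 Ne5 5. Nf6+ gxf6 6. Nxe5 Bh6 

  a b c d e f g h
  ─────────────────
8│♜ · ♝ ♛ ♚ · · ♜│8
7│♟ ♟ ♟ ♟ ♟ ♟ · ♟│7
6│· · · · · ♟ · ♝│6
5│· · · · ♘ · · ·│5
4│· · · · · ♙ · ·│4
3│· · · · · · · ·│3
2│♙ ♙ ♙ ♙ ♙ · ♙ ♙│2
1│♖ · ♗ ♕ ♔ ♗ · ♖│1
  ─────────────────
  a b c d e f g h

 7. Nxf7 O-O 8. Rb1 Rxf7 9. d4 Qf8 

  a b c d e f g h
  ─────────────────
8│♜ · ♝ · · ♛ ♚ ·│8
7│♟ ♟ ♟ ♟ ♟ ♜ · ♟│7
6│· · · · · ♟ · ♝│6
5│· · · · · · · ·│5
4│· · · ♙ · ♙ · ·│4
3│· · · · · · · ·│3
2│♙ ♙ ♙ · ♙ · ♙ ♙│2
1│· ♖ ♗ ♕ ♔ ♗ · ♖│1
  ─────────────────
  a b c d e f g h

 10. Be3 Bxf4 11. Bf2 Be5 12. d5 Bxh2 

  a b c d e f g h
  ─────────────────
8│♜ · ♝ · · ♛ ♚ ·│8
7│♟ ♟ ♟ ♟ ♟ ♜ · ♟│7
6│· · · · · ♟ · ·│6
5│· · · ♙ · · · ·│5
4│· · · · · · · ·│4
3│· · · · · · · ·│3
2│♙ ♙ ♙ · ♙ ♗ ♙ ♝│2
1│· ♖ · ♕ ♔ ♗ · ♖│1
  ─────────────────
  a b c d e f g h

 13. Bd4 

  a b c d e f g h
  ─────────────────
8│♜ · ♝ · · ♛ ♚ ·│8
7│♟ ♟ ♟ ♟ ♟ ♜ · ♟│7
6│· · · · · ♟ · ·│6
5│· · · ♙ · · · ·│5
4│· · · ♗ · · · ·│4
3│· · · · · · · ·│3
2│♙ ♙ ♙ · ♙ · ♙ ♝│2
1│· ♖ · ♕ ♔ ♗ · ♖│1
  ─────────────────
  a b c d e f g h


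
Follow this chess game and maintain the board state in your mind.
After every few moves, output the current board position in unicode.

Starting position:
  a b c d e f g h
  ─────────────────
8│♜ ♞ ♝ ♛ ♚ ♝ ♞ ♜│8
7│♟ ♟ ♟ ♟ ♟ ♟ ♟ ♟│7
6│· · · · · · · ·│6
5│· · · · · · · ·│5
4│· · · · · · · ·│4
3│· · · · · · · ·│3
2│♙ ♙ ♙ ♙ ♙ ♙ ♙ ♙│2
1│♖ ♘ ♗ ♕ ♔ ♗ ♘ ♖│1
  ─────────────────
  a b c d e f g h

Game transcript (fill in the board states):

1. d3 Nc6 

  a b c d e f g h
  ─────────────────
8│♜ · ♝ ♛ ♚ ♝ ♞ ♜│8
7│♟ ♟ ♟ ♟ ♟ ♟ ♟ ♟│7
6│· · ♞ · · · · ·│6
5│· · · · · · · ·│5
4│· · · · · · · ·│4
3│· · · ♙ · · · ·│3
2│♙ ♙ ♙ · ♙ ♙ ♙ ♙│2
1│♖ ♘ ♗ ♕ ♔ ♗ ♘ ♖│1
  ─────────────────
  a b c d e f g h

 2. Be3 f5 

  a b c d e f g h
  ─────────────────
8│♜ · ♝ ♛ ♚ ♝ ♞ ♜│8
7│♟ ♟ ♟ ♟ ♟ · ♟ ♟│7
6│· · ♞ · · · · ·│6
5│· · · · · ♟ · ·│5
4│· · · · · · · ·│4
3│· · · ♙ ♗ · · ·│3
2│♙ ♙ ♙ · ♙ ♙ ♙ ♙│2
1│♖ ♘ · ♕ ♔ ♗ ♘ ♖│1
  ─────────────────
  a b c d e f g h

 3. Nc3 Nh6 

  a b c d e f g h
  ─────────────────
8│♜ · ♝ ♛ ♚ ♝ · ♜│8
7│♟ ♟ ♟ ♟ ♟ · ♟ ♟│7
6│· · ♞ · · · · ♞│6
5│· · · · · ♟ · ·│5
4│· · · · · · · ·│4
3│· · ♘ ♙ ♗ · · ·│3
2│♙ ♙ ♙ · ♙ ♙ ♙ ♙│2
1│♖ · · ♕ ♔ ♗ ♘ ♖│1
  ─────────────────
  a b c d e f g h

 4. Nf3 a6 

  a b c d e f g h
  ─────────────────
8│♜ · ♝ ♛ ♚ ♝ · ♜│8
7│· ♟ ♟ ♟ ♟ · ♟ ♟│7
6│♟ · ♞ · · · · ♞│6
5│· · · · · ♟ · ·│5
4│· · · · · · · ·│4
3│· · ♘ ♙ ♗ ♘ · ·│3
2│♙ ♙ ♙ · ♙ ♙ ♙ ♙│2
1│♖ · · ♕ ♔ ♗ · ♖│1
  ─────────────────
  a b c d e f g h



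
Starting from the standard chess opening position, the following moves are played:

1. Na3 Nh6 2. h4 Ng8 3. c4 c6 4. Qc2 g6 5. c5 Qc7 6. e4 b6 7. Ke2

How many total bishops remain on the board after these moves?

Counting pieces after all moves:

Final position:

  a b c d e f g h
  ─────────────────
8│♜ ♞ ♝ · ♚ ♝ ♞ ♜│8
7│♟ · ♛ ♟ ♟ ♟ · ♟│7
6│· ♟ ♟ · · · ♟ ·│6
5│· · ♙ · · · · ·│5
4│· · · · ♙ · · ♙│4
3│♘ · · · · · · ·│3
2│♙ ♙ ♕ ♙ ♔ ♙ ♙ ·│2
1│♖ · ♗ · · ♗ ♘ ♖│1
  ─────────────────
  a b c d e f g h


4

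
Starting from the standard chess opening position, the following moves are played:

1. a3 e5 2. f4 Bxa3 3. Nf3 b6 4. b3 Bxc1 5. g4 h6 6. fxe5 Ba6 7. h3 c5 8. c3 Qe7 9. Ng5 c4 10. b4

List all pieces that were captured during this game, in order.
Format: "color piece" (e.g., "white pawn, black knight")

Tracking captures:
  Bxa3: captured white pawn
  Bxc1: captured white bishop
  fxe5: captured black pawn

white pawn, white bishop, black pawn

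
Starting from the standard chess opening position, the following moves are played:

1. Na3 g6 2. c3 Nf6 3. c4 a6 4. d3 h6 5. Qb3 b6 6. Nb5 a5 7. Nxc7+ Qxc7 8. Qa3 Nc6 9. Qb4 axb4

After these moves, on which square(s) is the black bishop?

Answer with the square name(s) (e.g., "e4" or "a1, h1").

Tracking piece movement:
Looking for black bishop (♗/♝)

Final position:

  a b c d e f g h
  ─────────────────
8│♜ · ♝ · ♚ ♝ · ♜│8
7│· · ♛ ♟ ♟ ♟ · ·│7
6│· ♟ ♞ · · ♞ ♟ ♟│6
5│· · · · · · · ·│5
4│· ♟ ♙ · · · · ·│4
3│· · · ♙ · · · ·│3
2│♙ ♙ · · ♙ ♙ ♙ ♙│2
1│♖ · ♗ · ♔ ♗ ♘ ♖│1
  ─────────────────
  a b c d e f g h


c8, f8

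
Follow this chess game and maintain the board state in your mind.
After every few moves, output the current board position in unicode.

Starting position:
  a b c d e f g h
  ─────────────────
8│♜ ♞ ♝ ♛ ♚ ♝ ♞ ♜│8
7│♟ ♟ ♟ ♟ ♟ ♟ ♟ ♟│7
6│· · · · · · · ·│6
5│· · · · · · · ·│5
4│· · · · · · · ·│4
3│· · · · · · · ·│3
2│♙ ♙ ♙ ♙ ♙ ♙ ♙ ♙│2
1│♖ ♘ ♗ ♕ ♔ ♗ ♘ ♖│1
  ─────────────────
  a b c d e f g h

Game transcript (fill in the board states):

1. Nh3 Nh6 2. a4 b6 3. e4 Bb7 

  a b c d e f g h
  ─────────────────
8│♜ ♞ · ♛ ♚ ♝ · ♜│8
7│♟ ♝ ♟ ♟ ♟ ♟ ♟ ♟│7
6│· ♟ · · · · · ♞│6
5│· · · · · · · ·│5
4│♙ · · · ♙ · · ·│4
3│· · · · · · · ♘│3
2│· ♙ ♙ ♙ · ♙ ♙ ♙│2
1│♖ ♘ ♗ ♕ ♔ ♗ · ♖│1
  ─────────────────
  a b c d e f g h

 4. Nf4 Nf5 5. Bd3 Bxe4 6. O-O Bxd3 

  a b c d e f g h
  ─────────────────
8│♜ ♞ · ♛ ♚ ♝ · ♜│8
7│♟ · ♟ ♟ ♟ ♟ ♟ ♟│7
6│· ♟ · · · · · ·│6
5│· · · · · ♞ · ·│5
4│♙ · · · · ♘ · ·│4
3│· · · ♝ · · · ·│3
2│· ♙ ♙ ♙ · ♙ ♙ ♙│2
1│♖ ♘ ♗ ♕ · ♖ ♔ ·│1
  ─────────────────
  a b c d e f g h

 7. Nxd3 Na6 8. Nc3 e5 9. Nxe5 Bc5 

  a b c d e f g h
  ─────────────────
8│♜ · · ♛ ♚ · · ♜│8
7│♟ · ♟ ♟ · ♟ ♟ ♟│7
6│♞ ♟ · · · · · ·│6
5│· · ♝ · ♘ ♞ · ·│5
4│♙ · · · · · · ·│4
3│· · ♘ · · · · ·│3
2│· ♙ ♙ ♙ · ♙ ♙ ♙│2
1│♖ · ♗ ♕ · ♖ ♔ ·│1
  ─────────────────
  a b c d e f g h

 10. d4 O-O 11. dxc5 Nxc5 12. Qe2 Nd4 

  a b c d e f g h
  ─────────────────
8│♜ · · ♛ · ♜ ♚ ·│8
7│♟ · ♟ ♟ · ♟ ♟ ♟│7
6│· ♟ · · · · · ·│6
5│· · ♞ · ♘ · · ·│5
4│♙ · · ♞ · · · ·│4
3│· · ♘ · · · · ·│3
2│· ♙ ♙ · ♕ ♙ ♙ ♙│2
1│♖ · ♗ · · ♖ ♔ ·│1
  ─────────────────
  a b c d e f g h

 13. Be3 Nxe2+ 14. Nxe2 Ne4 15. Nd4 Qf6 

  a b c d e f g h
  ─────────────────
8│♜ · · · · ♜ ♚ ·│8
7│♟ · ♟ ♟ · ♟ ♟ ♟│7
6│· ♟ · · · ♛ · ·│6
5│· · · · ♘ · · ·│5
4│♙ · · ♘ ♞ · · ·│4
3│· · · · ♗ · · ·│3
2│· ♙ ♙ · · ♙ ♙ ♙│2
1│♖ · · · · ♖ ♔ ·│1
  ─────────────────
  a b c d e f g h

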